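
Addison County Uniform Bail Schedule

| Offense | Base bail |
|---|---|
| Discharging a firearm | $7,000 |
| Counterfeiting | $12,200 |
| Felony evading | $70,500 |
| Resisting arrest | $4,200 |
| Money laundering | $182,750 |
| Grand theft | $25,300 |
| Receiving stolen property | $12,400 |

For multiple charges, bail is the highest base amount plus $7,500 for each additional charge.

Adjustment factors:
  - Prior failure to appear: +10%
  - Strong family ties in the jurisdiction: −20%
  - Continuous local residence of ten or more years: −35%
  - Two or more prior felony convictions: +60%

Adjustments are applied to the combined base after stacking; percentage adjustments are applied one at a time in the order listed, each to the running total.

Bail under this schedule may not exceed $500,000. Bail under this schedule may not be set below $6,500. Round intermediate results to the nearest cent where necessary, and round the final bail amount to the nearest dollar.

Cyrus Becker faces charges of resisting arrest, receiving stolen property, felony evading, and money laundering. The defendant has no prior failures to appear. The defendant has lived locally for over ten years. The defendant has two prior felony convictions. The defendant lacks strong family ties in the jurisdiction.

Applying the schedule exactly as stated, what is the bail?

$213,460

Base amounts from the schedule: resisting arrest $4,200; receiving stolen property $12,400; felony evading $70,500; money laundering $182,750.
Stacking rule: highest base plus $7,500 per additional charge. Highest is money laundering at $182,750; 3 additional charges → +$22,500. Combined base = $205,250.
Continuous local residence of ten or more years (−35%): $205,250 × 0.65 = $133,412.50.
Two or more prior felony convictions (+60%): $133,412.50 × 1.6 = $213,460.
$213,460 is within the $500,000 maximum.
$213,460 is at or above the $6,500 minimum.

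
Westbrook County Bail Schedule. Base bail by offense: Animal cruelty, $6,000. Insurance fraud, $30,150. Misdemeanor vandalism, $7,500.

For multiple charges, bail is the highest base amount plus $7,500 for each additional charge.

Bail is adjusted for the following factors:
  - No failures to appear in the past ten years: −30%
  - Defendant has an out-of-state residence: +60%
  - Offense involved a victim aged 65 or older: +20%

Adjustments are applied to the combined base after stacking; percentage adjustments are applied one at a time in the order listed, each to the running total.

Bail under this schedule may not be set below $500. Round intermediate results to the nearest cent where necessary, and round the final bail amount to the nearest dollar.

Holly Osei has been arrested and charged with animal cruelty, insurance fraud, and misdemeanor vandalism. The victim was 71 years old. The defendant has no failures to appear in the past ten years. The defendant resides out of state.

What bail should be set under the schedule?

Base amounts from the schedule: animal cruelty $6,000; insurance fraud $30,150; misdemeanor vandalism $7,500.
Stacking rule: highest base plus $7,500 per additional charge. Highest is insurance fraud at $30,150; 2 additional charges → +$15,000. Combined base = $45,150.
No failures to appear in the past ten years (−30%): $45,150 × 0.7 = $31,605.
Defendant has an out-of-state residence (+60%): $31,605 × 1.6 = $50,568.
Offense involved a victim aged 65 or older (+20%): $50,568 × 1.2 = $60,681.60.
$60,681.60 is at or above the $500 minimum.
Rounded to the nearest dollar: $60,682.

$60,682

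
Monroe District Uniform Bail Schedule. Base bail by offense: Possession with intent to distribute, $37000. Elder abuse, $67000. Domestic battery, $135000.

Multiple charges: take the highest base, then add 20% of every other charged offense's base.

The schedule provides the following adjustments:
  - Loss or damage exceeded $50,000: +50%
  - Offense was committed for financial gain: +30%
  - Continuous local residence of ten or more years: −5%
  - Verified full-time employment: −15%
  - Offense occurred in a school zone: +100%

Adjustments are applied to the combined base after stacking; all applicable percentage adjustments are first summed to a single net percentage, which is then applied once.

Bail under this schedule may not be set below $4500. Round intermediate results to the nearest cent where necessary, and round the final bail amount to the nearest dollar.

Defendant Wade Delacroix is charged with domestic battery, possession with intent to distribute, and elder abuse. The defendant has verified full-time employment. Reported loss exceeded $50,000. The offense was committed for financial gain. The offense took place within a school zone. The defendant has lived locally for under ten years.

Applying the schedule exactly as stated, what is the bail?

Base amounts from the schedule: domestic battery $135000; possession with intent to distribute $37000; elder abuse $67000.
Stacking rule: highest base plus 20% of each additional charge. Highest is domestic battery at $135000. Additional: $37000 × 20% = $7400; $67000 × 20% = $13400. Combined base = $135000 + $20800 = $155800.
Net percentage adjustment: +50% +30% −15% +100% = +165%. $155800 × 2.65 = $412870.
$412870 is at or above the $4500 minimum.

$412870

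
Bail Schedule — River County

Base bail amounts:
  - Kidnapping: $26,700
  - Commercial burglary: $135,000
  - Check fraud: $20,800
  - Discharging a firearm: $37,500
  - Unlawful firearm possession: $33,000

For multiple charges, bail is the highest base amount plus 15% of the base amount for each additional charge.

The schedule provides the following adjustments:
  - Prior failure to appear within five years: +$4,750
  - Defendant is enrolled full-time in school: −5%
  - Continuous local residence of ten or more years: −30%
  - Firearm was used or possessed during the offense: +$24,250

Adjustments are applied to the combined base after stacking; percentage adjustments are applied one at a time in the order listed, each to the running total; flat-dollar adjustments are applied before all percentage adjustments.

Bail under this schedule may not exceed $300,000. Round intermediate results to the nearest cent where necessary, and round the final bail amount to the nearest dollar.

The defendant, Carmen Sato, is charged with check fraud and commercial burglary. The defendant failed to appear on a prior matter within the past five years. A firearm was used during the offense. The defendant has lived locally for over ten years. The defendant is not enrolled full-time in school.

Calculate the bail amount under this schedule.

$116,984

Base amounts from the schedule: check fraud $20,800; commercial burglary $135,000.
Stacking rule: highest base plus 15% of each additional charge. Highest is commercial burglary at $135,000. Additional: $20,800 × 15% = $3,120. Combined base = $135,000 + $3,120 = $138,120.
Prior failure to appear within five years (+$4,750 flat): $138,120 + $4,750 = $142,870.
Firearm was used or possessed during the offense (+$24,250 flat): $142,870 + $24,250 = $167,120.
Continuous local residence of ten or more years (−30%): $167,120 × 0.7 = $116,984.
$116,984 is within the $300,000 maximum.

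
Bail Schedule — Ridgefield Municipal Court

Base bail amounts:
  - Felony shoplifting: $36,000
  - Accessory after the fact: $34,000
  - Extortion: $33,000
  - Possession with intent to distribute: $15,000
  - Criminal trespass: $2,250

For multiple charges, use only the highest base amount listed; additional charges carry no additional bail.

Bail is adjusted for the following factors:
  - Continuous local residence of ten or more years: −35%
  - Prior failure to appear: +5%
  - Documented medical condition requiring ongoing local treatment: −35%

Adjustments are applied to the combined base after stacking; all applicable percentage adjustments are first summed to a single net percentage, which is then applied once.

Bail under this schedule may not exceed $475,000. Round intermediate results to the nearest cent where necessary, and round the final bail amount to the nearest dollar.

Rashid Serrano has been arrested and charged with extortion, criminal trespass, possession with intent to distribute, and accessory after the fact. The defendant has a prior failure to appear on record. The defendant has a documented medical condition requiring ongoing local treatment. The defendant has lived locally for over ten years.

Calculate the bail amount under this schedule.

Base amounts from the schedule: extortion $33,000; criminal trespass $2,250; possession with intent to distribute $15,000; accessory after the fact $34,000.
Stacking rule: use the highest base only. Highest is accessory after the fact at $34,000. Combined base = $34,000.
Net percentage adjustment: −35% +5% −35% = −65%. $34,000 × 0.35 = $11,900.
$11,900 is within the $475,000 maximum.

$11,900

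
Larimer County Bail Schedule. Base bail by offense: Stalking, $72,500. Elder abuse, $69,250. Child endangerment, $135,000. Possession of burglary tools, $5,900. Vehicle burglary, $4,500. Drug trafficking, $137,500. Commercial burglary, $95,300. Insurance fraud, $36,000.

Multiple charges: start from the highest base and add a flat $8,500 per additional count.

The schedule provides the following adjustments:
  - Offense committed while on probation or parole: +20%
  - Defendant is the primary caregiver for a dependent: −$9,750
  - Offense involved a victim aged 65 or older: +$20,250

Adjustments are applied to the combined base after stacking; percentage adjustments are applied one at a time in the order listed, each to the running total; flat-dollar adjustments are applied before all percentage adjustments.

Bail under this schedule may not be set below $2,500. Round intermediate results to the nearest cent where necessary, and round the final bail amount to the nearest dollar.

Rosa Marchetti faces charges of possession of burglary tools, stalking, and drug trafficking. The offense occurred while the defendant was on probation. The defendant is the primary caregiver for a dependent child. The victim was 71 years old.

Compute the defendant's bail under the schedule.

$198,000

Base amounts from the schedule: possession of burglary tools $5,900; stalking $72,500; drug trafficking $137,500.
Stacking rule: highest base plus $8,500 per additional charge. Highest is drug trafficking at $137,500; 2 additional charges → +$17,000. Combined base = $154,500.
Defendant is the primary caregiver for a dependent (−$9,750 flat): $154,500 − $9,750 = $144,750.
Offense involved a victim aged 65 or older (+$20,250 flat): $144,750 + $20,250 = $165,000.
Offense committed while on probation or parole (+20%): $165,000 × 1.2 = $198,000.
$198,000 is at or above the $2,500 minimum.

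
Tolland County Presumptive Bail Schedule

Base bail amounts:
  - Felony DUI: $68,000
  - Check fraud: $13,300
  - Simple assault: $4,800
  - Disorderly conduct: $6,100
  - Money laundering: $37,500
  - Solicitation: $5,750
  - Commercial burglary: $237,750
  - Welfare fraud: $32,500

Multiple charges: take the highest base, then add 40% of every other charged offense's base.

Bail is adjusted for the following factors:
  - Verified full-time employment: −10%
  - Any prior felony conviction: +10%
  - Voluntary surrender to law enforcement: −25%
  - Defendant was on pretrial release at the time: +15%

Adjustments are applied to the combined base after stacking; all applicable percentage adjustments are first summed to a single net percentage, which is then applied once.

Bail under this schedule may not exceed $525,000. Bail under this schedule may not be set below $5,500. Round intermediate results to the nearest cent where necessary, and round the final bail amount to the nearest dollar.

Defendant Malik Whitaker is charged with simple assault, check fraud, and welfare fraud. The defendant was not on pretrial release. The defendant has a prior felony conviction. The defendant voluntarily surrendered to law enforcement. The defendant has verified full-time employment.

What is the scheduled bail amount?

Base amounts from the schedule: simple assault $4,800; check fraud $13,300; welfare fraud $32,500.
Stacking rule: highest base plus 40% of each additional charge. Highest is welfare fraud at $32,500. Additional: $4,800 × 40% = $1,920; $13,300 × 40% = $5,320. Combined base = $32,500 + $7,240 = $39,740.
Net percentage adjustment: −10% +10% −25% = −25%. $39,740 × 0.75 = $29,805.
$29,805 is within the $525,000 maximum.
$29,805 is at or above the $5,500 minimum.

$29,805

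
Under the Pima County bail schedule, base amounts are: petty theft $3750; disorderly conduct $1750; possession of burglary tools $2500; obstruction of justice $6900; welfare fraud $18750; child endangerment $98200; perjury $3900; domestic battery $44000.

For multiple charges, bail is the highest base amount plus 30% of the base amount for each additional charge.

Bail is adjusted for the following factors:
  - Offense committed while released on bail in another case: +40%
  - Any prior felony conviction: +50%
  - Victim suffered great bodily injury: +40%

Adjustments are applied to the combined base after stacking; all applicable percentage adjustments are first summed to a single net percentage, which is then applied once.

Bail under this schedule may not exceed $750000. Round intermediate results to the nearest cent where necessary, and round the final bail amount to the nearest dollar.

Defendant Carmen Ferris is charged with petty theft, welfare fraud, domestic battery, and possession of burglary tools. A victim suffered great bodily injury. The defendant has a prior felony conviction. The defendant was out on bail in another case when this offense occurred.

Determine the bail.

$118450

Base amounts from the schedule: petty theft $3750; welfare fraud $18750; domestic battery $44000; possession of burglary tools $2500.
Stacking rule: highest base plus 30% of each additional charge. Highest is domestic battery at $44000. Additional: $3750 × 30% = $1125; $18750 × 30% = $5625; $2500 × 30% = $750. Combined base = $44000 + $7500 = $51500.
Net percentage adjustment: +40% +50% +40% = +130%. $51500 × 2.3 = $118450.
$118450 is within the $750000 maximum.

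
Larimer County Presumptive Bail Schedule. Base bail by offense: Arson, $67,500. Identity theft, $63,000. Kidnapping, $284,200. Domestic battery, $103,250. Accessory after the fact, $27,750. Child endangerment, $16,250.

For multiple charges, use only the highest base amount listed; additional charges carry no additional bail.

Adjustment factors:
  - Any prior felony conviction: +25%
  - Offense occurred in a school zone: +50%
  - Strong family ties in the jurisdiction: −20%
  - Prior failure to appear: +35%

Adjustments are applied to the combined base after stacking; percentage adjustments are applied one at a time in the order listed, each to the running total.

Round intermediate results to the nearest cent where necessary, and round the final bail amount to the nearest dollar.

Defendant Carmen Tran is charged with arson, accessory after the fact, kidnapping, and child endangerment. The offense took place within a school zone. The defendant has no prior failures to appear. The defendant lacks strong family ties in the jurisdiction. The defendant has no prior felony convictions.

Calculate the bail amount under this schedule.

$426,300

Base amounts from the schedule: arson $67,500; accessory after the fact $27,750; kidnapping $284,200; child endangerment $16,250.
Stacking rule: use the highest base only. Highest is kidnapping at $284,200. Combined base = $284,200.
Offense occurred in a school zone (+50%): $284,200 × 1.5 = $426,300.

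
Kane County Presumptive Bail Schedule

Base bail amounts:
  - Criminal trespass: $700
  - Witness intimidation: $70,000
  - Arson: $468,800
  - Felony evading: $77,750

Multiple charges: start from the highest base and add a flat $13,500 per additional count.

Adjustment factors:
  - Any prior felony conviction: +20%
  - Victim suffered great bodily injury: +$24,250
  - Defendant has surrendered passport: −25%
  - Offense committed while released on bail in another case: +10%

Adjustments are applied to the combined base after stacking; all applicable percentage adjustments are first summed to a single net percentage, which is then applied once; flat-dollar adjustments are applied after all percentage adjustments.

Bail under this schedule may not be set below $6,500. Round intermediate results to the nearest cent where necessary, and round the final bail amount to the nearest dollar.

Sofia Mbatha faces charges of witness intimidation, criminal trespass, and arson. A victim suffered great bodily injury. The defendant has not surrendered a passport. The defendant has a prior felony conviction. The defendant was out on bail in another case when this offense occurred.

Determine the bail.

Base amounts from the schedule: witness intimidation $70,000; criminal trespass $700; arson $468,800.
Stacking rule: highest base plus $13,500 per additional charge. Highest is arson at $468,800; 2 additional charges → +$27,000. Combined base = $495,800.
Net percentage adjustment: +20% +10% = +30%. $495,800 × 1.3 = $644,540.
Victim suffered great bodily injury (+$24,250 flat): $644,540 + $24,250 = $668,790.
$668,790 is at or above the $6,500 minimum.

$668,790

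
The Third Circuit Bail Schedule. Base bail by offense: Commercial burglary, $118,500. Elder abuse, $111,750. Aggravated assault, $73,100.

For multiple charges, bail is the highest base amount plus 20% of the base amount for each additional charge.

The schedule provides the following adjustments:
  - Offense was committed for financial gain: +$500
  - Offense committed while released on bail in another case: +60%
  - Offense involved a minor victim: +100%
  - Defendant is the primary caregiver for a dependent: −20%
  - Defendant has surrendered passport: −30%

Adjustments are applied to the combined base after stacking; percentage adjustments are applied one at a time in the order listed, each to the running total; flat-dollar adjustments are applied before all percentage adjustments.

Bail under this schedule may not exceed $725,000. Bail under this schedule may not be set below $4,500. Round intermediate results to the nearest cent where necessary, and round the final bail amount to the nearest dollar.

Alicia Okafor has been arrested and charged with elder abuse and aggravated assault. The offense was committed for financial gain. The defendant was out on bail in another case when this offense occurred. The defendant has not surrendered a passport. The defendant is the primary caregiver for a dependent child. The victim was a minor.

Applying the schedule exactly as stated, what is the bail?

Base amounts from the schedule: elder abuse $111,750; aggravated assault $73,100.
Stacking rule: highest base plus 20% of each additional charge. Highest is elder abuse at $111,750. Additional: $73,100 × 20% = $14,620. Combined base = $111,750 + $14,620 = $126,370.
Offense was committed for financial gain (+$500 flat): $126,370 + $500 = $126,870.
Offense committed while released on bail in another case (+60%): $126,870 × 1.6 = $202,992.
Offense involved a minor victim (+100%): $202,992 × 2 = $405,984.
Defendant is the primary caregiver for a dependent (−20%): $405,984 × 0.8 = $324,787.20.
$324,787.20 is within the $725,000 maximum.
$324,787.20 is at or above the $4,500 minimum.
Rounded to the nearest dollar: $324,787.

$324,787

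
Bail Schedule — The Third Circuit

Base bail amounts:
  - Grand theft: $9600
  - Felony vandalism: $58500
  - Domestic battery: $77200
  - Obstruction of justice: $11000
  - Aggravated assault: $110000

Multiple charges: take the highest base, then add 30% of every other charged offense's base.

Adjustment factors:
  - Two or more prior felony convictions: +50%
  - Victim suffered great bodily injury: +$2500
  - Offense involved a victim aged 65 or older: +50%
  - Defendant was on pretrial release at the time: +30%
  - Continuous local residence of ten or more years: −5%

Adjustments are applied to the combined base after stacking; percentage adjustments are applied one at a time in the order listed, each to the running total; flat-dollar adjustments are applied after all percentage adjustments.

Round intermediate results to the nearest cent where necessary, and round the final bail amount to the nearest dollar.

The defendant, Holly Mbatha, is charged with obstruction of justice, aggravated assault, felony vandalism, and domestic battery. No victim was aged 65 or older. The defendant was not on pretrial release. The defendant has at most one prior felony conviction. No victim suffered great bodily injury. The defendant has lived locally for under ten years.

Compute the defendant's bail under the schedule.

$154010

Base amounts from the schedule: obstruction of justice $11000; aggravated assault $110000; felony vandalism $58500; domestic battery $77200.
Stacking rule: highest base plus 30% of each additional charge. Highest is aggravated assault at $110000. Additional: $11000 × 30% = $3300; $58500 × 30% = $17550; $77200 × 30% = $23160. Combined base = $110000 + $44010 = $154010.
No adjustment factors apply to this defendant.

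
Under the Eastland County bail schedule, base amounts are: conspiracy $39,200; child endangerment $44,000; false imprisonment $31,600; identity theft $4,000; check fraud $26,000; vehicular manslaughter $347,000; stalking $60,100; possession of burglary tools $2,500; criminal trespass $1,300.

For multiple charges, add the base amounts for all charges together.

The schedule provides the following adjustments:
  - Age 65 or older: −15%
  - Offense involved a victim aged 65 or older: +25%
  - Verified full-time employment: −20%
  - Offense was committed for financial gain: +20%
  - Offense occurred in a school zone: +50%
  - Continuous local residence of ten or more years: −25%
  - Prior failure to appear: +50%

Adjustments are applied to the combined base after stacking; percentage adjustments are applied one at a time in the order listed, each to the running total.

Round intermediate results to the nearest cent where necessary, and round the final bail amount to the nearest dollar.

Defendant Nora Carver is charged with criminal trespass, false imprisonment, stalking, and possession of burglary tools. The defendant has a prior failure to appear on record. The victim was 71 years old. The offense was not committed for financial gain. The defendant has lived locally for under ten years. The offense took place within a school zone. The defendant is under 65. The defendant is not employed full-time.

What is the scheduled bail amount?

Base amounts from the schedule: criminal trespass $1,300; false imprisonment $31,600; stalking $60,100; possession of burglary tools $2,500.
Stacking rule: sum of all bases. $1,300 + $31,600 + $60,100 + $2,500 = $95,500.
Offense involved a victim aged 65 or older (+25%): $95,500 × 1.25 = $119,375.
Offense occurred in a school zone (+50%): $119,375 × 1.5 = $179,062.50.
Prior failure to appear (+50%): $179,062.50 × 1.5 = $268,593.75.
Rounded to the nearest dollar: $268,594.

$268,594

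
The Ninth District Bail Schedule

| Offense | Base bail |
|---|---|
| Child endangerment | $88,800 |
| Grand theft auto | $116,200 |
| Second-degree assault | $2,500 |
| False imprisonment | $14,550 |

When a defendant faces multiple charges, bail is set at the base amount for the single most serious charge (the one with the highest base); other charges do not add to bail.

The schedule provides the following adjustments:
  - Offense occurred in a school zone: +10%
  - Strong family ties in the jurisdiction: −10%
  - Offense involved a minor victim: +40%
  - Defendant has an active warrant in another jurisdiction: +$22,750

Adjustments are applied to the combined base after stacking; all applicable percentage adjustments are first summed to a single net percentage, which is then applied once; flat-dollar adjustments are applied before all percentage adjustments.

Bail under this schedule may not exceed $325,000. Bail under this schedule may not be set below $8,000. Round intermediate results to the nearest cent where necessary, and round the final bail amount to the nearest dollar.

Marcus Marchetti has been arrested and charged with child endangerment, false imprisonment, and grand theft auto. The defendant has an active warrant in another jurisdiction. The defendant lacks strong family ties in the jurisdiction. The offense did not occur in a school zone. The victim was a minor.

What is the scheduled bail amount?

$194,530

Base amounts from the schedule: child endangerment $88,800; false imprisonment $14,550; grand theft auto $116,200.
Stacking rule: use the highest base only. Highest is grand theft auto at $116,200. Combined base = $116,200.
Defendant has an active warrant in another jurisdiction (+$22,750 flat): $116,200 + $22,750 = $138,950.
Offense involved a minor victim (+40%): $138,950 × 1.4 = $194,530.
$194,530 is within the $325,000 maximum.
$194,530 is at or above the $8,000 minimum.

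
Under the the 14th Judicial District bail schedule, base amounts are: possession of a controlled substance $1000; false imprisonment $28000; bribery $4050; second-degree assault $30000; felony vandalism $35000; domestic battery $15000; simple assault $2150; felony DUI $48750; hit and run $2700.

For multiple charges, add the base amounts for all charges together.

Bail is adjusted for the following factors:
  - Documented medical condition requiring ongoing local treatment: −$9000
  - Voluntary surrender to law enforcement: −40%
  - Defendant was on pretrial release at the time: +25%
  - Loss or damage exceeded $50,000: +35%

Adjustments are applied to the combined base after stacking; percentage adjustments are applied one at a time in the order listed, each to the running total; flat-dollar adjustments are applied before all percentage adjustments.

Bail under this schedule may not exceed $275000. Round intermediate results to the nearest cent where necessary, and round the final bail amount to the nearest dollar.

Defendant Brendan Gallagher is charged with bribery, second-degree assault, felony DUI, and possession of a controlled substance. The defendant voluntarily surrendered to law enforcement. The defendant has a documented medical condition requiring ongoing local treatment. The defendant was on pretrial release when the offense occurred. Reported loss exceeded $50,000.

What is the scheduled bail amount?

Base amounts from the schedule: bribery $4050; second-degree assault $30000; felony DUI $48750; possession of a controlled substance $1000.
Stacking rule: sum of all bases. $4050 + $30000 + $48750 + $1000 = $83800.
Documented medical condition requiring ongoing local treatment (−$9000 flat): $83800 − $9000 = $74800.
Voluntary surrender to law enforcement (−40%): $74800 × 0.6 = $44880.
Defendant was on pretrial release at the time (+25%): $44880 × 1.25 = $56100.
Loss or damage exceeded $50,000 (+35%): $56100 × 1.35 = $75735.
$75735 is within the $275000 maximum.

$75735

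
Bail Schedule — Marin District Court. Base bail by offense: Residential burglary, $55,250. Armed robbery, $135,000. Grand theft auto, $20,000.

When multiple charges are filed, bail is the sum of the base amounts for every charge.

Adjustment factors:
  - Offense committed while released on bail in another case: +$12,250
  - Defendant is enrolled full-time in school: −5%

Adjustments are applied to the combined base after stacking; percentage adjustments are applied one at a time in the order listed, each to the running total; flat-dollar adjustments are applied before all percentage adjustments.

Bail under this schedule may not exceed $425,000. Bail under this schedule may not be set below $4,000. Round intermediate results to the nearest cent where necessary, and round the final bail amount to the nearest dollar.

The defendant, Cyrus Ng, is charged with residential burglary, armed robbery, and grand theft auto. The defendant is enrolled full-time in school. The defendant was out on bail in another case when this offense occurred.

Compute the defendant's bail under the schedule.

Base amounts from the schedule: residential burglary $55,250; armed robbery $135,000; grand theft auto $20,000.
Stacking rule: sum of all bases. $55,250 + $135,000 + $20,000 = $210,250.
Offense committed while released on bail in another case (+$12,250 flat): $210,250 + $12,250 = $222,500.
Defendant is enrolled full-time in school (−5%): $222,500 × 0.95 = $211,375.
$211,375 is within the $425,000 maximum.
$211,375 is at or above the $4,000 minimum.

$211,375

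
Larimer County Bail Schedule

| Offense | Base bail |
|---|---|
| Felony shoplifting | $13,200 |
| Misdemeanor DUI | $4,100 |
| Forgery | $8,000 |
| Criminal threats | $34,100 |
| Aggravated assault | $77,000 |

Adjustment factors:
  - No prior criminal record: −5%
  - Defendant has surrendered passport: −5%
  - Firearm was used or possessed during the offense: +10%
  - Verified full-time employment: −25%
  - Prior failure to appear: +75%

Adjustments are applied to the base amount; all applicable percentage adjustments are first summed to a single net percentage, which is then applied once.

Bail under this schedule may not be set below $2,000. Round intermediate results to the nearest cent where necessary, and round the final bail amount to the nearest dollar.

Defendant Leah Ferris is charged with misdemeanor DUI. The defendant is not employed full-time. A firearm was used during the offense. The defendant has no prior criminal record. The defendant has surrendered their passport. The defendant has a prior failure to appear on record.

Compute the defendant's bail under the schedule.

$7,175

Base amounts from the schedule: misdemeanor DUI $4,100.
Single charge. Combined base = $4,100.
Net percentage adjustment: −5% −5% +10% +75% = +75%. $4,100 × 1.75 = $7,175.
$7,175 is at or above the $2,000 minimum.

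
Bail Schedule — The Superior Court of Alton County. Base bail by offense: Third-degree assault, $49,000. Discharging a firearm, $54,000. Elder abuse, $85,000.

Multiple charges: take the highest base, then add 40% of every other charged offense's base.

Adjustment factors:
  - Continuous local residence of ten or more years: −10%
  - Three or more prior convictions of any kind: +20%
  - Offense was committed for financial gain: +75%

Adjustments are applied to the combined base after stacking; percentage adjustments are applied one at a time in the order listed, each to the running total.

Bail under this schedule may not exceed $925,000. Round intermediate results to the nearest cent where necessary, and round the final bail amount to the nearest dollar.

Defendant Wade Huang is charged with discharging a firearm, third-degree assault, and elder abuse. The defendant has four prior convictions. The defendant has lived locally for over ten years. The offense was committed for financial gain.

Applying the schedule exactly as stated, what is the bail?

$238,518

Base amounts from the schedule: discharging a firearm $54,000; third-degree assault $49,000; elder abuse $85,000.
Stacking rule: highest base plus 40% of each additional charge. Highest is elder abuse at $85,000. Additional: $54,000 × 40% = $21,600; $49,000 × 40% = $19,600. Combined base = $85,000 + $41,200 = $126,200.
Continuous local residence of ten or more years (−10%): $126,200 × 0.9 = $113,580.
Three or more prior convictions of any kind (+20%): $113,580 × 1.2 = $136,296.
Offense was committed for financial gain (+75%): $136,296 × 1.75 = $238,518.
$238,518 is within the $925,000 maximum.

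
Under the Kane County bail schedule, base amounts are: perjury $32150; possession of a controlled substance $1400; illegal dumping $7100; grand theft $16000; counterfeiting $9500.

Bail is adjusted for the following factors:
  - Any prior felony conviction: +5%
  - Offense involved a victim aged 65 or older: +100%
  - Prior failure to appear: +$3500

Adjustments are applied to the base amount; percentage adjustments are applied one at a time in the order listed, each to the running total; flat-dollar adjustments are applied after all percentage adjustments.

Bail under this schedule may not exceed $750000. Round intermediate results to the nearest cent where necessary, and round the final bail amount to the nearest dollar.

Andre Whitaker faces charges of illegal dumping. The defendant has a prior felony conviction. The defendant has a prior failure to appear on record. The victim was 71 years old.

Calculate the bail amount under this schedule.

$18410

Base amounts from the schedule: illegal dumping $7100.
Single charge. Combined base = $7100.
Any prior felony conviction (+5%): $7100 × 1.05 = $7455.
Offense involved a victim aged 65 or older (+100%): $7455 × 2 = $14910.
Prior failure to appear (+$3500 flat): $14910 + $3500 = $18410.
$18410 is within the $750000 maximum.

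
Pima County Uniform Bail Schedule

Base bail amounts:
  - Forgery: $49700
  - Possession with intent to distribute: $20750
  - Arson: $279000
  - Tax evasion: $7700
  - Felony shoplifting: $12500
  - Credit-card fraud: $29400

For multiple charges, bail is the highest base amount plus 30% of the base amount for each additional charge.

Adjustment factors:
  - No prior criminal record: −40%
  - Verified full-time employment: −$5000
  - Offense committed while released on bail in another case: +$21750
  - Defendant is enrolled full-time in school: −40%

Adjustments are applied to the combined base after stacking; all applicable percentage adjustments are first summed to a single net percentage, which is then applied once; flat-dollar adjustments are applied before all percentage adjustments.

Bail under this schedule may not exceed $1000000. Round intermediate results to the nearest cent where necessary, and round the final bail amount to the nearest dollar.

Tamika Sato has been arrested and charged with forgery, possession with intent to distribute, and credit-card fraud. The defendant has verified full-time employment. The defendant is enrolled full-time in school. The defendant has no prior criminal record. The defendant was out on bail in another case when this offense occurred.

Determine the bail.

$16299

Base amounts from the schedule: forgery $49700; possession with intent to distribute $20750; credit-card fraud $29400.
Stacking rule: highest base plus 30% of each additional charge. Highest is forgery at $49700. Additional: $20750 × 30% = $6225; $29400 × 30% = $8820. Combined base = $49700 + $15045 = $64745.
Verified full-time employment (−$5000 flat): $64745 − $5000 = $59745.
Offense committed while released on bail in another case (+$21750 flat): $59745 + $21750 = $81495.
Net percentage adjustment: −40% −40% = −80%. $81495 × 0.2 = $16299.
$16299 is within the $1000000 maximum.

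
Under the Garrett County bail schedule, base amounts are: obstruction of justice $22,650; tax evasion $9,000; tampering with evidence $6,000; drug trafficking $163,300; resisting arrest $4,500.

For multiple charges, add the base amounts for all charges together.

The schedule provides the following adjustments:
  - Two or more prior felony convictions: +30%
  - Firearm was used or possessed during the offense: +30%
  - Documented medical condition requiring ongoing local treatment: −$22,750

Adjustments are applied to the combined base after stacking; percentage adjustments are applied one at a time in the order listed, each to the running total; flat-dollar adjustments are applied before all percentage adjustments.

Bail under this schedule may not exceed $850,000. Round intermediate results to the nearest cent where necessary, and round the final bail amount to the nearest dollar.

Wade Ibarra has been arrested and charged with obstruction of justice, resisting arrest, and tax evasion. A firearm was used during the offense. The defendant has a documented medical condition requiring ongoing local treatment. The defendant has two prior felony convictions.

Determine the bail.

Base amounts from the schedule: obstruction of justice $22,650; resisting arrest $4,500; tax evasion $9,000.
Stacking rule: sum of all bases. $22,650 + $4,500 + $9,000 = $36,150.
Documented medical condition requiring ongoing local treatment (−$22,750 flat): $36,150 − $22,750 = $13,400.
Two or more prior felony convictions (+30%): $13,400 × 1.3 = $17,420.
Firearm was used or possessed during the offense (+30%): $17,420 × 1.3 = $22,646.
$22,646 is within the $850,000 maximum.

$22,646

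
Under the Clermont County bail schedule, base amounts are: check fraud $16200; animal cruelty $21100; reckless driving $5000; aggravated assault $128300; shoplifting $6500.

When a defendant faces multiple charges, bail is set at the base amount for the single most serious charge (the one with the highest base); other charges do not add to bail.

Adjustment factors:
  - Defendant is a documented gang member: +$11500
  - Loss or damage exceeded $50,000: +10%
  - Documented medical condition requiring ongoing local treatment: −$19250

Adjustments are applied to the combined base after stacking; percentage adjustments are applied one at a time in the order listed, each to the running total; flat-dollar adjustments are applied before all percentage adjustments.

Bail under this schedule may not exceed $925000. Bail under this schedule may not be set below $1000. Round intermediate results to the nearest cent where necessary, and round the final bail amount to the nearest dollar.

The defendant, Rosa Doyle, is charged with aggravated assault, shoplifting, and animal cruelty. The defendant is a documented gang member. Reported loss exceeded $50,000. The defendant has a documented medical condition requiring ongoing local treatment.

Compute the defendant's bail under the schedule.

Base amounts from the schedule: aggravated assault $128300; shoplifting $6500; animal cruelty $21100.
Stacking rule: use the highest base only. Highest is aggravated assault at $128300. Combined base = $128300.
Defendant is a documented gang member (+$11500 flat): $128300 + $11500 = $139800.
Documented medical condition requiring ongoing local treatment (−$19250 flat): $139800 − $19250 = $120550.
Loss or damage exceeded $50,000 (+10%): $120550 × 1.1 = $132605.
$132605 is within the $925000 maximum.
$132605 is at or above the $1000 minimum.

$132605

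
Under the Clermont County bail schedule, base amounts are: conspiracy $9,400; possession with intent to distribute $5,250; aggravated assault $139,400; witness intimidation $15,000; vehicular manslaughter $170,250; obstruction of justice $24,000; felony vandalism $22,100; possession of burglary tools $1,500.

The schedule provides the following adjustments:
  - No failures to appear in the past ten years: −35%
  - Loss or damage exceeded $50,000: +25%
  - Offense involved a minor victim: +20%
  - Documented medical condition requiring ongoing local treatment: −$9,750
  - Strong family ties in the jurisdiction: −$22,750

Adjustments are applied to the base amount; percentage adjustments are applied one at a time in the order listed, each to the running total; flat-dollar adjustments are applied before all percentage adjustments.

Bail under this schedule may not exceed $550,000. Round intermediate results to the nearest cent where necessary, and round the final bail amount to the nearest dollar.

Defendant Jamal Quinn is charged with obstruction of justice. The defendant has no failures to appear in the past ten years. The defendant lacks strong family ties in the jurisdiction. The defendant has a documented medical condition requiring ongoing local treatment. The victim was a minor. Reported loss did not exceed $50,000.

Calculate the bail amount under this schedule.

$11,115

Base amounts from the schedule: obstruction of justice $24,000.
Single charge. Combined base = $24,000.
Documented medical condition requiring ongoing local treatment (−$9,750 flat): $24,000 − $9,750 = $14,250.
No failures to appear in the past ten years (−35%): $14,250 × 0.65 = $9,262.50.
Offense involved a minor victim (+20%): $9,262.50 × 1.2 = $11,115.
$11,115 is within the $550,000 maximum.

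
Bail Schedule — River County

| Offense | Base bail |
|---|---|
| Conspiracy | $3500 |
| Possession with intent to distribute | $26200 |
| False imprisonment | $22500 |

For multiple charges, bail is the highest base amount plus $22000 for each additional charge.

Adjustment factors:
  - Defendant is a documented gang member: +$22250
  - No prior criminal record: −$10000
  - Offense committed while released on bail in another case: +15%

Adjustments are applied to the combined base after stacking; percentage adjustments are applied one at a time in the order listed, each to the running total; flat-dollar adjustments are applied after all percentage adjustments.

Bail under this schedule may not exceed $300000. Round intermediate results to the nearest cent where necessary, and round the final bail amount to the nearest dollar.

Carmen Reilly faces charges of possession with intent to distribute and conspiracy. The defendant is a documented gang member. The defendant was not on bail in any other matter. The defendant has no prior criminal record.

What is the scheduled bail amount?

$60450

Base amounts from the schedule: possession with intent to distribute $26200; conspiracy $3500.
Stacking rule: highest base plus $22000 per additional charge. Highest is possession with intent to distribute at $26200; 1 additional charge → +$22000. Combined base = $48200.
Defendant is a documented gang member (+$22250 flat): $48200 + $22250 = $70450.
No prior criminal record (−$10000 flat): $70450 − $10000 = $60450.
$60450 is within the $300000 maximum.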